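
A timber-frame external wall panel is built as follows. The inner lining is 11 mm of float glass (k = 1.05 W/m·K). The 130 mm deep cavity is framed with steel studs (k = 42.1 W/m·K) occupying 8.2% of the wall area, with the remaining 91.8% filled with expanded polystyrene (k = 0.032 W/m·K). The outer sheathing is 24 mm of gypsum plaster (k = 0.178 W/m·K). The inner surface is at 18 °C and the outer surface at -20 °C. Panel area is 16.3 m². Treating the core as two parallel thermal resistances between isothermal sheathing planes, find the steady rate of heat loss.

Sheathing layers in series; stud and cavity paths in parallel between them.
R_inner = 0.011/(1.05×16.3) = 6.427×10^-4 K/W
R_stud  = 0.13/(42.1×0.082×16.3) = 0.00231 K/W
R_cav   = 0.13/(0.032×0.918×16.3) = 0.2715 K/W
1/R_core = 1/R_stud + 1/R_cav → R_core = 0.002291 K/W
R_outer = 0.024/(0.178×16.3) = 0.008272 K/W
R_total = 0.01121 K/W
Q = ΔT/R_total = 38/0.01121

Q ≈ 3390 W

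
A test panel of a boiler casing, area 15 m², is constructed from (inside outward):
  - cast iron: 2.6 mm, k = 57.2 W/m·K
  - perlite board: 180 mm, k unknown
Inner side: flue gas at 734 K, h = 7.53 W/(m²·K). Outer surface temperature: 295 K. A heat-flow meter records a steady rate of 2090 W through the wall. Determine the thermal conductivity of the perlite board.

k ≈ 0.0596 W/(m·K)

Thermal resistances in series:
R_inner film = 1/(h_i·A) = 1/(7.53×15) = 0.008853 K/W
R_cast iron = L/(kA) = 0.0026/(57.2×15) = 3.03×10^-6 K/W
Sum of known resistances R_other = 0.008857 K/W
Total R = ΔT/Q = 439/2090 = 0.21 K/W
R_perlite board = R_total − R_other = 0.2012 K/W
k = L/(R·A) = 0.18/(0.2012×15)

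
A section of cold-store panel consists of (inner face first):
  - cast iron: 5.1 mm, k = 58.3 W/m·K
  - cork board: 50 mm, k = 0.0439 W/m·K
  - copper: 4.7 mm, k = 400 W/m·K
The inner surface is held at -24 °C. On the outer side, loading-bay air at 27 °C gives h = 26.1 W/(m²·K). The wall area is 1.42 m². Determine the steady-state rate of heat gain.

Q ≈ 61.5 W

Thermal resistances in series:
R_cast iron = L/(kA) = 0.0051/(58.3×1.42) = 6.16×10^-5 K/W
R_cork board = L/(kA) = 0.05/(0.0439×1.42) = 0.8021 K/W
R_copper = L/(kA) = 0.0047/(400×1.42) = 8.275×10^-6 K/W
R_outer film = 1/(h_o·A) = 1/(26.1×1.42) = 0.02698 K/W
R_total = 0.8291 K/W
Q = ΔT / R_total = 51 / 0.8291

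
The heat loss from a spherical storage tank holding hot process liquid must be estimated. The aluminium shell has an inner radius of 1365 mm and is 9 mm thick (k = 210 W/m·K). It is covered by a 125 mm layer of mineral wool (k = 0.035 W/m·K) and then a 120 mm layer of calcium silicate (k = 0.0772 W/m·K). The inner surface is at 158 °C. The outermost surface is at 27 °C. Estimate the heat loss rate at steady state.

Q ≈ 693 W

Each spherical layer contributes R = (1/r_i − 1/r_o)/(4πk):
R_aluminium shell = (1/1.365 − 1/1.374)/(4π×210) = 1.818×10^-6 K/W
R_mineral wool = (1/1.374 − 1/1.499)/(4π×0.035) = 0.138 K/W
R_calcium silicate = (1/1.499 − 1/1.619)/(4π×0.0772) = 0.05097 K/W
R_total = 0.189 K/W
Q = ΔT/R_total = 131/0.189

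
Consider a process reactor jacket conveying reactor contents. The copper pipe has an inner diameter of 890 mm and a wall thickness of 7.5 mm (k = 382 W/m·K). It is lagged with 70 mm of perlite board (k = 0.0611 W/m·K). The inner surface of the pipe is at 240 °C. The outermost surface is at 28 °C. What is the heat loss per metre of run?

Cylindrical conduction, so R = ln(r₂/r₁)/(2πkL) per layer, in series:
R_copper pipe wall = ln(452.5/445)/(2π×382×1) = 6.963×10^-6 K/W
R_perlite board = ln(522.5/452.5)/(2π×0.0611×1) = 0.3747 K/W
R_total = 0.3747 K/W
Q = ΔT/R_total = 212/0.3747

q′ ≈ 566 W/m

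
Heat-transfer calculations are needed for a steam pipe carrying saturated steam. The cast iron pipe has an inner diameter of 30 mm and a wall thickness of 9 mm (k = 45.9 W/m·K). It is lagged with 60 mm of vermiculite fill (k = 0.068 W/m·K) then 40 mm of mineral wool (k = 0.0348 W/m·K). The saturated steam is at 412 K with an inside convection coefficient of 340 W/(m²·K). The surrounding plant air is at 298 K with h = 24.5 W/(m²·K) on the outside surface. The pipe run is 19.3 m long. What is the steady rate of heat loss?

Q ≈ 459 W

Treating each annulus and film as a series resistance:
R_inner film = 1/(h_i·2πr₁L) = 1/(340×2π×0.015×19.3) = 0.001617 K/W
R_cast iron pipe wall = ln(24/15)/(2π×45.9×19.3) = 8.444×10^-5 K/W
R_vermiculite fill = ln(84/24)/(2π×0.068×19.3) = 0.1519 K/W
R_mineral wool = ln(124/84)/(2π×0.0348×19.3) = 0.09229 K/W
R_outer film = 1/(h_o·2πr_oL) = 1/(24.5×2π×0.124×19.3) = 0.002714 K/W
R_total = 0.2486 K/W
Q = ΔT/R_total = 114/0.2486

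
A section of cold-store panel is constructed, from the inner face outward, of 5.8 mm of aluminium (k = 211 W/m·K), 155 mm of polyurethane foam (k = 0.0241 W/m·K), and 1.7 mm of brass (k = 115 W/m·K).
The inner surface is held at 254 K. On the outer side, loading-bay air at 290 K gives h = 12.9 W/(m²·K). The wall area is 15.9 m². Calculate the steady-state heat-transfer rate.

Model the wall as resistances in series:
R_aluminium = L/(kA) = 0.0058/(211×15.9) = 1.729×10^-6 K/W
R_polyurethane foam = L/(kA) = 0.155/(0.0241×15.9) = 0.4045 K/W
R_brass = L/(kA) = 0.0017/(115×15.9) = 9.297×10^-7 K/W
R_outer film = 1/(h_o·A) = 1/(12.9×15.9) = 0.004875 K/W
R_total = 0.4094 K/W
Q = ΔT / R_total = 36 / 0.4094

Q ≈ 87.9 W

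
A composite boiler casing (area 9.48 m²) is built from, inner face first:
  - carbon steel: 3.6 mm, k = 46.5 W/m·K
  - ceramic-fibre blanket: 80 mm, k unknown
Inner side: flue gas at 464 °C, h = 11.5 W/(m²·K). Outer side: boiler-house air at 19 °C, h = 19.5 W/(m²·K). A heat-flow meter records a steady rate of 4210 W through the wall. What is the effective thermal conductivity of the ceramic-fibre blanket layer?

k ≈ 0.0926 W/(m·K)

Model the wall as resistances in series:
R_inner film = 1/(h_i·A) = 1/(11.5×9.48) = 0.009173 K/W
R_carbon steel = L/(kA) = 0.0036/(46.5×9.48) = 8.167×10^-6 K/W
R_outer film = 1/(h_o·A) = 1/(19.5×9.48) = 0.005409 K/W
Sum of known resistances R_other = 0.01459 K/W
Total R = ΔT/Q = 445/4210 = 0.1057 K/W
R_ceramic-fibre blanket = R_total − R_other = 0.09111 K/W
k = L/(R·A) = 0.08/(0.09111×9.48)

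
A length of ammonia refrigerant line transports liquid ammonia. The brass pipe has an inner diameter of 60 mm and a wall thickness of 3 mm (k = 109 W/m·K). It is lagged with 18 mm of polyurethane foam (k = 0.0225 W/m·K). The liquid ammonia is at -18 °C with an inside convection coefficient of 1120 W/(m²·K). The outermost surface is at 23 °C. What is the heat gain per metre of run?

q′ ≈ 13.3 W/m

Cylindrical conduction, so R = ln(r₂/r₁)/(2πkL) per layer, in series:
R_inner film = 1/(h_i·2πr₁L) = 1/(1120×2π×0.03×1) = 0.004737 K/W
R_brass pipe wall = ln(33/30)/(2π×109×1) = 1.392×10^-4 K/W
R_polyurethane foam = ln(51/33)/(2π×0.0225×1) = 3.079 K/W
R_total = 3.084 K/W
Q = ΔT/R_total = 41/3.084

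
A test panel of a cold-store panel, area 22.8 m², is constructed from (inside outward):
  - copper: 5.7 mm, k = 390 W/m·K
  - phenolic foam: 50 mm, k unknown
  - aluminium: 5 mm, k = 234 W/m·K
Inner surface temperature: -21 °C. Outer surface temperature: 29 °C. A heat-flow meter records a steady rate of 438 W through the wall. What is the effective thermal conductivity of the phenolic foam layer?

k ≈ 0.0192 W/(m·K)

Series thermal resistances:
R_copper = L/(kA) = 0.0057/(390×22.8) = 6.41×10^-7 K/W
R_aluminium = L/(kA) = 0.005/(234×22.8) = 9.372×10^-7 K/W
Sum of known resistances R_other = 1.578×10^-6 K/W
Total R = ΔT/Q = 50/438 = 0.1142 K/W
R_phenolic foam = R_total − R_other = 0.1142 K/W
k = L/(R·A) = 0.05/(0.1142×22.8)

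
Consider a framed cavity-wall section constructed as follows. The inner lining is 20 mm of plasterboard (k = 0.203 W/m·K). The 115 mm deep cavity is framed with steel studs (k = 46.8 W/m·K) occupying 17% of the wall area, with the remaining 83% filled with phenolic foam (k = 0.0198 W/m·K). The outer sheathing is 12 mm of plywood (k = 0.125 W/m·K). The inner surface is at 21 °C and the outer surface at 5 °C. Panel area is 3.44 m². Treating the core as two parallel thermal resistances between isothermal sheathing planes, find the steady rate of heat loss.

Q ≈ 263 W

Sheathing layers in series; stud and cavity paths in parallel between them.
R_inner = 0.02/(0.203×3.44) = 0.02864 K/W
R_stud  = 0.115/(46.8×0.17×3.44) = 0.004202 K/W
R_cav   = 0.115/(0.0198×0.83×3.44) = 2.034 K/W
1/R_core = 1/R_stud + 1/R_cav → R_core = 0.004193 K/W
R_outer = 0.012/(0.125×3.44) = 0.02791 K/W
R_total = 0.06074 K/W
Q = ΔT/R_total = 16/0.06074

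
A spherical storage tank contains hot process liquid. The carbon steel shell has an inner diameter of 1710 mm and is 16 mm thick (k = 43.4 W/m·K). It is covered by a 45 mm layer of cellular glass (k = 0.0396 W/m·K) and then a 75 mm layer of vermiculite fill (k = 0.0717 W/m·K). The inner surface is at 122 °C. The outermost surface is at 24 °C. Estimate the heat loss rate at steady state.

Spherical conduction: R = (1/r_in − 1/r_out)/(4πk) per layer; series-sum.
R_carbon steel shell = (1/0.855 − 1/0.871)/(4π×43.4) = 3.939×10^-5 K/W
R_cellular glass = (1/0.871 − 1/0.916)/(4π×0.0396) = 0.1133 K/W
R_vermiculite fill = (1/0.916 − 1/0.991)/(4π×0.0717) = 0.0917 K/W
R_total = 0.2051 K/W
Q = ΔT/R_total = 98/0.2051

Q ≈ 478 W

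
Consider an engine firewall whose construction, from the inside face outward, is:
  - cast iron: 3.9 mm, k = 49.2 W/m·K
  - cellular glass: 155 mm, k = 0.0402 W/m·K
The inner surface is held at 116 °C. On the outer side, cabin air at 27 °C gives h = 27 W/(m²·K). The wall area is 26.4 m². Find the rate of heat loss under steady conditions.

Q ≈ 604 W

Treating each layer as a thermal resistance in series:
R_cast iron = L/(kA) = 0.0039/(49.2×26.4) = 3.003×10^-6 K/W
R_cellular glass = L/(kA) = 0.155/(0.0402×26.4) = 0.1461 K/W
R_outer film = 1/(h_o·A) = 1/(27×26.4) = 0.001403 K/W
R_total = 0.1475 K/W
Q = ΔT / R_total = 89 / 0.1475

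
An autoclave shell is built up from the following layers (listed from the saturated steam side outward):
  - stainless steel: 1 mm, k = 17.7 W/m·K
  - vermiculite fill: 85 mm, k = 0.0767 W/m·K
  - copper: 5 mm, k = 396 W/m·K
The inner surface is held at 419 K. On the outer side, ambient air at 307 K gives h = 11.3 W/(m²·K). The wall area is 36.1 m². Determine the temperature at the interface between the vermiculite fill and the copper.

Series thermal resistances:
R_stainless steel = L/(kA) = 0.001/(17.7×36.1) = 1.565×10^-6 K/W
R_vermiculite fill = L/(kA) = 0.085/(0.0767×36.1) = 0.0307 K/W
R_copper = L/(kA) = 0.005/(396×36.1) = 3.498×10^-7 K/W
R_outer film = 1/(h_o·A) = 1/(11.3×36.1) = 0.002451 K/W
R_total = 0.03315 K/W;  Q = ΔT/R_total = 112/0.03315 = 3378 W
T_interface = T_inner − Q·ΣR(inner→interface) = 419 − 3380×0.0307

T ≈ 315 K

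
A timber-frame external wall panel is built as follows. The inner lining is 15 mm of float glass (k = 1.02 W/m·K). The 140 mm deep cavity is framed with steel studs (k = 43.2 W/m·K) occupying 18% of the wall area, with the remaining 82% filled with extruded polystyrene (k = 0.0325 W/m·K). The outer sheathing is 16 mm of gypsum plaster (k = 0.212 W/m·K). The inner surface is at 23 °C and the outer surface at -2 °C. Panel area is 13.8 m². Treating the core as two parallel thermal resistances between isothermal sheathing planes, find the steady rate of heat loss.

Sheathing layers in series; stud and cavity paths in parallel between them.
R_inner = 0.015/(1.02×13.8) = 0.001066 K/W
R_stud  = 0.14/(43.2×0.18×13.8) = 0.001305 K/W
R_cav   = 0.14/(0.0325×0.82×13.8) = 0.3807 K/W
1/R_core = 1/R_stud + 1/R_cav → R_core = 0.0013 K/W
R_outer = 0.016/(0.212×13.8) = 0.005469 K/W
R_total = 0.007835 K/W
Q = ΔT/R_total = 25/0.007835

Q ≈ 3190 W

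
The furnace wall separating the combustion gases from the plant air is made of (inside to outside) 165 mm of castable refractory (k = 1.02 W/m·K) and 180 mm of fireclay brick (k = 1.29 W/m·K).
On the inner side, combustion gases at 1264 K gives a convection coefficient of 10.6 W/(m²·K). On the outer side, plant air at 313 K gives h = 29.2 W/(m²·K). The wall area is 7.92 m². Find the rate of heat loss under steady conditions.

Treating each layer as a thermal resistance in series:
R_inner film = 1/(h_i·A) = 1/(10.6×7.92) = 0.01191 K/W
R_castable refractory = L/(kA) = 0.165/(1.02×7.92) = 0.02042 K/W
R_fireclay brick = L/(kA) = 0.18/(1.29×7.92) = 0.01762 K/W
R_outer film = 1/(h_o·A) = 1/(29.2×7.92) = 0.004324 K/W
R_total = 0.05428 K/W
Q = ΔT / R_total = 951 / 0.05428

Q ≈ 17500 W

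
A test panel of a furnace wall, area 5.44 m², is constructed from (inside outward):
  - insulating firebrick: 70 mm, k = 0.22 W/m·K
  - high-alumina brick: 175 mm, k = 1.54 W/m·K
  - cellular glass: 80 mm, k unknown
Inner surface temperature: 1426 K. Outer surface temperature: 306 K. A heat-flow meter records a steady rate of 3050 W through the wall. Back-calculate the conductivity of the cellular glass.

k ≈ 0.0511 W/(m·K)

Thermal resistances in series:
R_insulating firebrick = L/(kA) = 0.07/(0.22×5.44) = 0.05849 K/W
R_high-alumina brick = L/(kA) = 0.175/(1.54×5.44) = 0.02089 K/W
Sum of known resistances R_other = 0.07938 K/W
Total R = ΔT/Q = 1120/3050 = 0.3672 K/W
R_cellular glass = R_total − R_other = 0.2878 K/W
k = L/(R·A) = 0.08/(0.2878×5.44)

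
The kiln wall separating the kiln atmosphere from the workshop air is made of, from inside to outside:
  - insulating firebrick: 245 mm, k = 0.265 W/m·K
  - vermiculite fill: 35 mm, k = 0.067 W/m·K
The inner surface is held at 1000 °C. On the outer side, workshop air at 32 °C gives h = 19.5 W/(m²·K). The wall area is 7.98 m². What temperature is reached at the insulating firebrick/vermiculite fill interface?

Thermal resistances in series:
R_insulating firebrick = L/(kA) = 0.245/(0.265×7.98) = 0.1159 K/W
R_vermiculite fill = L/(kA) = 0.035/(0.067×7.98) = 0.06546 K/W
R_outer film = 1/(h_o·A) = 1/(19.5×7.98) = 0.006426 K/W
R_total = 0.1877 K/W;  Q = ΔT/R_total = 968/0.1877 = 5156 W
T_interface = T_inner − Q·ΣR(inner→interface) = 1000 − 5160×0.1159

T ≈ 403 °C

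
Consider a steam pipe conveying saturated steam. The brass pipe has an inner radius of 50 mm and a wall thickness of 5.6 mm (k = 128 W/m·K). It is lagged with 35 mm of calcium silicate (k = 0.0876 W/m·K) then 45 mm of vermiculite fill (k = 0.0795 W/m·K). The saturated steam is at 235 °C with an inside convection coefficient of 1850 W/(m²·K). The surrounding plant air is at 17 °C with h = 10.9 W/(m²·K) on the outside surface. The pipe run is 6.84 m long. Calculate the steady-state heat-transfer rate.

Q ≈ 827 W

Cylindrical conduction, so R = ln(r₂/r₁)/(2πkL) per layer, in series:
R_inner film = 1/(h_i·2πr₁L) = 1/(1850×2π×0.05×6.84) = 2.515×10^-4 K/W
R_brass pipe wall = ln(55.6/50)/(2π×128×6.84) = 1.93×10^-5 K/W
R_calcium silicate = ln(90.6/55.6)/(2π×0.0876×6.84) = 0.1297 K/W
R_vermiculite fill = ln(135.6/90.6)/(2π×0.0795×6.84) = 0.118 K/W
R_outer film = 1/(h_o·2πr_oL) = 1/(10.9×2π×0.1356×6.84) = 0.01574 K/W
R_total = 0.2637 K/W
Q = ΔT/R_total = 218/0.2637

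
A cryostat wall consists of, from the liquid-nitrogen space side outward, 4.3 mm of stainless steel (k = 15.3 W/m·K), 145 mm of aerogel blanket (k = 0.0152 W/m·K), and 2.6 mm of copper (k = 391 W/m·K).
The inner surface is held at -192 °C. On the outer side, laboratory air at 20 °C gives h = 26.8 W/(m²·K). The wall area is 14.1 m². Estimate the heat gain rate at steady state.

Q ≈ 312 W

Model the wall as resistances in series:
R_stainless steel = L/(kA) = 0.0043/(15.3×14.1) = 1.993×10^-5 K/W
R_aerogel blanket = L/(kA) = 0.145/(0.0152×14.1) = 0.6766 K/W
R_copper = L/(kA) = 0.0026/(391×14.1) = 4.716×10^-7 K/W
R_outer film = 1/(h_o·A) = 1/(26.8×14.1) = 0.002646 K/W
R_total = 0.6792 K/W
Q = ΔT / R_total = 212 / 0.6792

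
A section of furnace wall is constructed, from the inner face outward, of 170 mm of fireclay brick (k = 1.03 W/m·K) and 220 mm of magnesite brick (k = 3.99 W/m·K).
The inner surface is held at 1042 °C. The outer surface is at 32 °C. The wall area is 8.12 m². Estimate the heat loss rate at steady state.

Using the resistance-network approach (series):
R_fireclay brick = L/(kA) = 0.17/(1.03×8.12) = 0.02033 K/W
R_magnesite brick = L/(kA) = 0.22/(3.99×8.12) = 0.00679 K/W
R_total = 0.02712 K/W
Q = ΔT / R_total = 1010 / 0.02712

Q ≈ 37200 W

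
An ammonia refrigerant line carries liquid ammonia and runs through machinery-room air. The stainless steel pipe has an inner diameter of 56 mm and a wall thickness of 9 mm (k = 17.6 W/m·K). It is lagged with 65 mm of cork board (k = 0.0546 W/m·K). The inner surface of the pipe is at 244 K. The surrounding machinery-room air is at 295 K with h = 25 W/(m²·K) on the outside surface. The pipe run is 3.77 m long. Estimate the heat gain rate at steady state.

For a radial system each layer contributes R = ln(r_out/r_in)/(2πkL); films add R = 1/(hA).
R_stainless steel pipe wall = ln(37/28)/(2π×17.6×3.77) = 6.685×10^-4 K/W
R_cork board = ln(102/37)/(2π×0.0546×3.77) = 0.7841 K/W
R_outer film = 1/(h_o·2πr_oL) = 1/(25×2π×0.102×3.77) = 0.01656 K/W
R_total = 0.8013 K/W
Q = ΔT/R_total = 51/0.8013

Q ≈ 63.6 W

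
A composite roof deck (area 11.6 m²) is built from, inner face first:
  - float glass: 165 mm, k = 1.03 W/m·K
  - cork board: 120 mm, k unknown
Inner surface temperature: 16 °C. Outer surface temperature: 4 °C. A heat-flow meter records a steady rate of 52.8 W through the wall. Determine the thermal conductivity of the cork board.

k ≈ 0.0485 W/(m·K)

Thermal resistances in series:
R_float glass = L/(kA) = 0.165/(1.03×11.6) = 0.01381 K/W
Sum of known resistances R_other = 0.01381 K/W
Total R = ΔT/Q = 12/52.8 = 0.2273 K/W
R_cork board = R_total − R_other = 0.2135 K/W
k = L/(R·A) = 0.12/(0.2135×11.6)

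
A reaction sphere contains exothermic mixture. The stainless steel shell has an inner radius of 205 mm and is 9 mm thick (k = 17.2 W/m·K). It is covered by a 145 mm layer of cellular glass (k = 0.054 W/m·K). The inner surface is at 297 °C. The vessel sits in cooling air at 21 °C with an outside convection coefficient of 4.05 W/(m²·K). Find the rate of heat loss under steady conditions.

Each spherical layer contributes R = (1/r_i − 1/r_o)/(4πk):
R_stainless steel shell = (1/0.205 − 1/0.214)/(4π×17.2) = 9.492×10^-4 K/W
R_cellular glass = (1/0.214 − 1/0.359)/(4π×0.054) = 2.781 K/W
R_outer film = 1/(h·4πr_o²) = 1/(4.05×4π×0.359²) = 0.1525 K/W
R_total = 2.935 K/W
Q = ΔT/R_total = 276/2.935

Q ≈ 94 W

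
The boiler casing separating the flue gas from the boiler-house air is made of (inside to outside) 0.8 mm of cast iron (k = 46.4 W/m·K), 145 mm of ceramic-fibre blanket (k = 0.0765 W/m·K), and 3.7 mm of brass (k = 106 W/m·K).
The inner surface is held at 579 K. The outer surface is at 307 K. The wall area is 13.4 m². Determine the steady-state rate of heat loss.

Q ≈ 1920 W

Series thermal resistances:
R_cast iron = L/(kA) = 0.0008/(46.4×13.4) = 1.287×10^-6 K/W
R_ceramic-fibre blanket = L/(kA) = 0.145/(0.0765×13.4) = 0.1414 K/W
R_brass = L/(kA) = 0.0037/(106×13.4) = 2.605×10^-6 K/W
R_total = 0.1415 K/W
Q = ΔT / R_total = 272 / 0.1415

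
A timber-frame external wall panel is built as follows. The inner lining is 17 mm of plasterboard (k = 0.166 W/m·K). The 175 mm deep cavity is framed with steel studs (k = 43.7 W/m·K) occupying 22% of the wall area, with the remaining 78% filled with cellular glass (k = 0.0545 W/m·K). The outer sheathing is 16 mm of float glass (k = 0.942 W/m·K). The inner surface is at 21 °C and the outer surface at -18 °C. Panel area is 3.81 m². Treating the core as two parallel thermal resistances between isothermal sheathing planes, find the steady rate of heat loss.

Sheathing layers in series; stud and cavity paths in parallel between them.
R_inner = 0.017/(0.166×3.81) = 0.02688 K/W
R_stud  = 0.175/(43.7×0.22×3.81) = 0.004778 K/W
R_cav   = 0.175/(0.0545×0.78×3.81) = 1.08 K/W
1/R_core = 1/R_stud + 1/R_cav → R_core = 0.004757 K/W
R_outer = 0.016/(0.942×3.81) = 0.004458 K/W
R_total = 0.03609 K/W
Q = ΔT/R_total = 39/0.03609

Q ≈ 1080 W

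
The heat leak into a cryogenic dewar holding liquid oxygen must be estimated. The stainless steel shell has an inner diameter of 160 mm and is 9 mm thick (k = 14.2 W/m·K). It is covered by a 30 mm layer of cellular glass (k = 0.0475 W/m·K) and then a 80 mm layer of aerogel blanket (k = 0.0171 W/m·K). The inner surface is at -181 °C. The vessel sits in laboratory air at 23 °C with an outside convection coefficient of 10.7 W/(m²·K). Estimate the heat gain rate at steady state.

Spherical conduction: R = (1/r_in − 1/r_out)/(4πk) per layer; series-sum.
R_stainless steel shell = (1/0.08 − 1/0.089)/(4π×14.2) = 0.007084 K/W
R_cellular glass = (1/0.089 − 1/0.119)/(4π×0.0475) = 4.745 K/W
R_aerogel blanket = (1/0.119 − 1/0.199)/(4π×0.0171) = 15.72 K/W
R_outer film = 1/(h·4πr_o²) = 1/(10.7×4π×0.199²) = 0.1878 K/W
R_total = 20.66 K/W
Q = ΔT/R_total = 204/20.66

Q ≈ 9.87 W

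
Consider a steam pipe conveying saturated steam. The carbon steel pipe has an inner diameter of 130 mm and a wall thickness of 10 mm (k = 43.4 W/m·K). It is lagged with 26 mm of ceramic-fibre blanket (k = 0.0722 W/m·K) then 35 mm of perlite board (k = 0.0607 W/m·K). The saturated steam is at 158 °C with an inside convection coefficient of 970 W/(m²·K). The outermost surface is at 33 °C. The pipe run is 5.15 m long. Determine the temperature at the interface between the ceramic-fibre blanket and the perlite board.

Treating each annulus and film as a series resistance:
R_inner film = 1/(h_i·2πr₁L) = 1/(970×2π×0.065×5.15) = 4.901×10^-4 K/W
R_carbon steel pipe wall = ln(75/65)/(2π×43.4×5.15) = 1.019×10^-4 K/W
R_ceramic-fibre blanket = ln(101/75)/(2π×0.0722×5.15) = 0.1274 K/W
R_perlite board = ln(136/101)/(2π×0.0607×5.15) = 0.1515 K/W
R_total = 0.2795 K/W
Q = ΔT/R_total = 125/0.2795
Q = 447 W
T_interface = T_inner − Q·ΣR(inner→interface) = 158 − 447×0.128

T ≈ 101 °C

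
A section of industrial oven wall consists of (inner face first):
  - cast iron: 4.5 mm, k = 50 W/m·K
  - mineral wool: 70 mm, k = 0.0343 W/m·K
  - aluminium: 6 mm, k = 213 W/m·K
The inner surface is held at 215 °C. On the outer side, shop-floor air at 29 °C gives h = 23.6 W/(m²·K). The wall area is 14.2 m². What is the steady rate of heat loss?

Q ≈ 1270 W

Thermal resistances in series:
R_cast iron = L/(kA) = 0.0045/(50×14.2) = 6.338×10^-6 K/W
R_mineral wool = L/(kA) = 0.07/(0.0343×14.2) = 0.1437 K/W
R_aluminium = L/(kA) = 0.006/(213×14.2) = 1.984×10^-6 K/W
R_outer film = 1/(h_o·A) = 1/(23.6×14.2) = 0.002984 K/W
R_total = 0.1467 K/W
Q = ΔT / R_total = 186 / 0.1467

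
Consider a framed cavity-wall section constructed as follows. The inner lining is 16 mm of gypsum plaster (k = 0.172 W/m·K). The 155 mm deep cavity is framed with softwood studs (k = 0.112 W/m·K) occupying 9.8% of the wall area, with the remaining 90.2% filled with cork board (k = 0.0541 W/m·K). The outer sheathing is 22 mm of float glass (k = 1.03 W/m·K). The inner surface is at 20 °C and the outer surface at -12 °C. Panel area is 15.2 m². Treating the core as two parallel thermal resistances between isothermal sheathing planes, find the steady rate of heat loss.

Sheathing layers in series; stud and cavity paths in parallel between them.
R_inner = 0.016/(0.172×15.2) = 0.00612 K/W
R_stud  = 0.155/(0.112×0.098×15.2) = 0.9291 K/W
R_cav   = 0.155/(0.0541×0.902×15.2) = 0.209 K/W
1/R_core = 1/R_stud + 1/R_cav → R_core = 0.1706 K/W
R_outer = 0.022/(1.03×15.2) = 0.001405 K/W
R_total = 0.1781 K/W
Q = ΔT/R_total = 32/0.1781

Q ≈ 180 W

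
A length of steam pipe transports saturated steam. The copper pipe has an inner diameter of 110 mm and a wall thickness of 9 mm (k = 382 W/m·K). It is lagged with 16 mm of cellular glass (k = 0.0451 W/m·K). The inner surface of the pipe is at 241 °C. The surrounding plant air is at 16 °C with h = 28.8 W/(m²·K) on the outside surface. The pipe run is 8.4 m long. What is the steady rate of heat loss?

Q ≈ 2210 W

Radial resistances (cylindrical: R_cond = ln(r_o/r_i)/(2πkL), R_conv = 1/(h·2πrL)):
R_copper pipe wall = ln(64/55)/(2π×382×8.4) = 7.517×10^-6 K/W
R_cellular glass = ln(80/64)/(2π×0.0451×8.4) = 0.09375 K/W
R_outer film = 1/(h_o·2πr_oL) = 1/(28.8×2π×0.08×8.4) = 0.008224 K/W
R_total = 0.102 K/W
Q = ΔT/R_total = 225/0.102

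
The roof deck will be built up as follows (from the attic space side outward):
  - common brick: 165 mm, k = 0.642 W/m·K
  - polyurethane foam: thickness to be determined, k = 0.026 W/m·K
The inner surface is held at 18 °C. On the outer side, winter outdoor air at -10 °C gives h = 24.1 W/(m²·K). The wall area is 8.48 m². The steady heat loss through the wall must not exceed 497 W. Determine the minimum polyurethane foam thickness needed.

Using the resistance-network approach (series):
R_common brick = L/(kA) = 0.165/(0.642×8.48) = 0.03031 K/W
R_outer film = 1/(h_o·A) = 1/(24.1×8.48) = 0.004893 K/W
Sum of the known resistances R_other = 0.0352 K/W
Required total resistance R_tot = ΔT/Q_allow = 28/497 = 0.05634 K/W
R_polyurethane foam = R_tot − R_other = 0.02114 K/W
L = R·k·A = 0.02114×0.026×8.48

L ≈ 4.66 mm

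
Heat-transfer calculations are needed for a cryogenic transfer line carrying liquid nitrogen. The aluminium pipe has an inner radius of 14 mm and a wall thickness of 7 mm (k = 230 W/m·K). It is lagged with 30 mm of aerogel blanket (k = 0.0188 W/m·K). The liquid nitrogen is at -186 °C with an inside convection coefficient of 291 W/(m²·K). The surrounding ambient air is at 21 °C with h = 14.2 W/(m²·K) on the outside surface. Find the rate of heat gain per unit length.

Radial resistances (cylindrical: R_cond = ln(r_o/r_i)/(2πkL), R_conv = 1/(h·2πrL)):
R_inner film = 1/(h_i·2πr₁L) = 1/(291×2π×0.014×1) = 0.03907 K/W
R_aluminium pipe wall = ln(21/14)/(2π×230×1) = 2.806×10^-4 K/W
R_aerogel blanket = ln(51/21)/(2π×0.0188×1) = 7.512 K/W
R_outer film = 1/(h_o·2πr_oL) = 1/(14.2×2π×0.051×1) = 0.2198 K/W
R_total = 7.771 K/W
Q = ΔT/R_total = 207/7.771

q′ ≈ 26.6 W/m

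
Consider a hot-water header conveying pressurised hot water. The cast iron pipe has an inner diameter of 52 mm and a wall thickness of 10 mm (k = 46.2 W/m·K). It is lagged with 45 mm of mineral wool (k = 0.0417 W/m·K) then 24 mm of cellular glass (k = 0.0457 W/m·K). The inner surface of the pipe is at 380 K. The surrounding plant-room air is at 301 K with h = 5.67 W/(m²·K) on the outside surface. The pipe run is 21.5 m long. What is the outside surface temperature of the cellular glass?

T ≈ 306 K

Cylindrical conduction, so R = ln(r₂/r₁)/(2πkL) per layer, in series:
R_cast iron pipe wall = ln(36/26)/(2π×46.2×21.5) = 5.214×10^-5 K/W
R_mineral wool = ln(81/36)/(2π×0.0417×21.5) = 0.144 K/W
R_cellular glass = ln(105/81)/(2π×0.0457×21.5) = 0.04204 K/W
R_outer film = 1/(h_o·2πr_oL) = 1/(5.67×2π×0.105×21.5) = 0.01243 K/W
R_total = 0.1985 K/W
Q = ΔT/R_total = 79/0.1985
Q = 398 W
T_interface = T_inner − Q·ΣR(inner→interface) = 380 − 398×0.186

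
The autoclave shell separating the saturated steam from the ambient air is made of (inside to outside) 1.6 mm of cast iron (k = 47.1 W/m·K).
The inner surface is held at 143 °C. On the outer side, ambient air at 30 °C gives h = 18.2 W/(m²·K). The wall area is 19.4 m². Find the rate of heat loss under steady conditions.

Q ≈ 39900 W

Model the wall as resistances in series:
R_cast iron = L/(kA) = 0.0016/(47.1×19.4) = 1.751×10^-6 K/W
R_outer film = 1/(h_o·A) = 1/(18.2×19.4) = 0.002832 K/W
R_total = 0.002834 K/W
Q = ΔT / R_total = 113 / 0.002834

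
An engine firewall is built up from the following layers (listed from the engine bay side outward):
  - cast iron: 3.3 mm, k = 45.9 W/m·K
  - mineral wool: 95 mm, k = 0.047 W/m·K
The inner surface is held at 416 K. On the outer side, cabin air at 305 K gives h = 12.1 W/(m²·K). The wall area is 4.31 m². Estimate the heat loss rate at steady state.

Treating each layer as a thermal resistance in series:
R_cast iron = L/(kA) = 0.0033/(45.9×4.31) = 1.668×10^-5 K/W
R_mineral wool = L/(kA) = 0.095/(0.047×4.31) = 0.469 K/W
R_outer film = 1/(h_o·A) = 1/(12.1×4.31) = 0.01918 K/W
R_total = 0.4882 K/W
Q = ΔT / R_total = 111 / 0.4882

Q ≈ 227 W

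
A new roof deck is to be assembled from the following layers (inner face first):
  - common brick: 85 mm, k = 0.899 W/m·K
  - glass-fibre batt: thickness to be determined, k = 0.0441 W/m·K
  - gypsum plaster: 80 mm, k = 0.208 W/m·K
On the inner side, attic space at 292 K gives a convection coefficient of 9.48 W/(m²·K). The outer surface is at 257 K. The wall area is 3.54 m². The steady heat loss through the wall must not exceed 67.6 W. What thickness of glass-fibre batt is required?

L ≈ 55 mm

Thermal resistances in series:
R_inner film = 1/(h_i·A) = 1/(9.48×3.54) = 0.0298 K/W
R_common brick = L/(kA) = 0.085/(0.899×3.54) = 0.02671 K/W
R_gypsum plaster = L/(kA) = 0.08/(0.208×3.54) = 0.1086 K/W
Sum of the known resistances R_other = 0.1652 K/W
Required total resistance R_tot = ΔT/Q_allow = 35/67.6 = 0.5178 K/W
R_glass-fibre batt = R_tot − R_other = 0.3526 K/W
L = R·k·A = 0.3526×0.0441×3.54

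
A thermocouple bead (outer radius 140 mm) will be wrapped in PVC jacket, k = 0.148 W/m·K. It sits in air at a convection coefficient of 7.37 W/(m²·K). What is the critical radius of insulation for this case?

For a sphere r_cr = 2k/h = 2×0.148/7.37
r_cr = 40.2 mm; since the bare radius (140 mm) is above r_cr, any added insulation will reduce heat loss.

r_cr ≈ 40.2 mm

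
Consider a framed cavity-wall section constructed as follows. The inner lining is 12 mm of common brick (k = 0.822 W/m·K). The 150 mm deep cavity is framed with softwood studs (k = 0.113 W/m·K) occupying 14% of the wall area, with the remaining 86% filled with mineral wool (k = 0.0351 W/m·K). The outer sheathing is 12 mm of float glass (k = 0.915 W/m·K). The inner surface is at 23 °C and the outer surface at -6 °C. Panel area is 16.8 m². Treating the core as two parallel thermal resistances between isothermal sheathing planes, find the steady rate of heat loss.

Sheathing layers in series; stud and cavity paths in parallel between them.
R_inner = 0.012/(0.822×16.8) = 8.69×10^-4 K/W
R_stud  = 0.15/(0.113×0.14×16.8) = 0.5644 K/W
R_cav   = 0.15/(0.0351×0.86×16.8) = 0.2958 K/W
1/R_core = 1/R_stud + 1/R_cav → R_core = 0.1941 K/W
R_outer = 0.012/(0.915×16.8) = 7.806×10^-4 K/W
R_total = 0.1957 K/W
Q = ΔT/R_total = 29/0.1957

Q ≈ 148 W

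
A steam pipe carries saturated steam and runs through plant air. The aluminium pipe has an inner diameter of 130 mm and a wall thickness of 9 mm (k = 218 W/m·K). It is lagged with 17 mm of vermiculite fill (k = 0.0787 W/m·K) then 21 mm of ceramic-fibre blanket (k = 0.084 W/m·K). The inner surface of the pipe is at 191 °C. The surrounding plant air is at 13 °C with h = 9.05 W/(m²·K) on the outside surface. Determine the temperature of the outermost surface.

Cylindrical conduction, so R = ln(r₂/r₁)/(2πkL) per layer, in series:
R_aluminium pipe wall = ln(74/65)/(2π×218×1) = 9.467×10^-5 K/W
R_vermiculite fill = ln(91/74)/(2π×0.0787×1) = 0.4182 K/W
R_ceramic-fibre blanket = ln(112/91)/(2π×0.084×1) = 0.3934 K/W
R_outer film = 1/(h_o·2πr_oL) = 1/(9.05×2π×0.112×1) = 0.157 K/W
R_total = 0.9687 K/W
Q = ΔT/R_total = 178/0.9687
Q = 184 W/m
T_interface = T_inner − Q·ΣR(inner→interface) = 191 − 184×0.8117

T ≈ 41.9 °C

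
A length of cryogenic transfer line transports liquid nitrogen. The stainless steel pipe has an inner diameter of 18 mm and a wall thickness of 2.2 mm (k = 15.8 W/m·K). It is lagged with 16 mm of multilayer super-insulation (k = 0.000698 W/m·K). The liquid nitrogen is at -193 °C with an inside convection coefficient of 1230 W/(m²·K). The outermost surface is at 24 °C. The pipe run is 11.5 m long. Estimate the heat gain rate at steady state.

Q ≈ 12.3 W

Per-layer cylindrical resistances, series-summed:
R_inner film = 1/(h_i·2πr₁L) = 1/(1230×2π×0.009×11.5) = 0.00125 K/W
R_stainless steel pipe wall = ln(11.2/9)/(2π×15.8×11.5) = 1.916×10^-4 K/W
R_multilayer super-insulation = ln(27.2/11.2)/(2π×0.000698×11.5) = 17.59 K/W
R_total = 17.59 K/W
Q = ΔT/R_total = 217/17.59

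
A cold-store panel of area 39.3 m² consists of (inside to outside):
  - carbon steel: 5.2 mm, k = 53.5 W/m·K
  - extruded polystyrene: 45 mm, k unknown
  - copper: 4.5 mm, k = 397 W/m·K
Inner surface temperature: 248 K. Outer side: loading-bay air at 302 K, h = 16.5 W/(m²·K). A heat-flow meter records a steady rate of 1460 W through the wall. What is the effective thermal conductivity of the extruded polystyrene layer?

Using the resistance-network approach (series):
R_carbon steel = L/(kA) = 0.0052/(53.5×39.3) = 2.473×10^-6 K/W
R_copper = L/(kA) = 0.0045/(397×39.3) = 2.884×10^-7 K/W
R_outer film = 1/(h_o·A) = 1/(16.5×39.3) = 0.001542 K/W
Sum of known resistances R_other = 0.001545 K/W
Total R = ΔT/Q = 54/1460 = 0.03699 K/W
R_extruded polystyrene = R_total − R_other = 0.03544 K/W
k = L/(R·A) = 0.045/(0.03544×39.3)

k ≈ 0.0323 W/(m·K)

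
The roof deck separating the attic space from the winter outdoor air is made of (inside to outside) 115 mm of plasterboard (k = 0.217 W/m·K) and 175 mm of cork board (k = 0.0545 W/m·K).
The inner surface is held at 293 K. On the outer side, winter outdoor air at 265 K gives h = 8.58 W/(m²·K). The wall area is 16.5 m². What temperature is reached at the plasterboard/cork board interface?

Thermal resistances in series:
R_plasterboard = L/(kA) = 0.115/(0.217×16.5) = 0.03212 K/W
R_cork board = L/(kA) = 0.175/(0.0545×16.5) = 0.1946 K/W
R_outer film = 1/(h_o·A) = 1/(8.58×16.5) = 0.007064 K/W
R_total = 0.2338 K/W;  Q = ΔT/R_total = 28/0.2338 = 119.8 W
T_interface = T_inner − Q·ΣR(inner→interface) = 293 − 120×0.03212

T ≈ 289 K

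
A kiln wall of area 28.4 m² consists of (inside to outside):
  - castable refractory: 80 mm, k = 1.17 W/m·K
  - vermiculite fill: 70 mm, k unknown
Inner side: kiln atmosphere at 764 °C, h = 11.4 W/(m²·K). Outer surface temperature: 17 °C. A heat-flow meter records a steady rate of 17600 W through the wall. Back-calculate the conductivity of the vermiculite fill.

k ≈ 0.0667 W/(m·K)

Using the resistance-network approach (series):
R_inner film = 1/(h_i·A) = 1/(11.4×28.4) = 0.003089 K/W
R_castable refractory = L/(kA) = 0.08/(1.17×28.4) = 0.002408 K/W
Sum of known resistances R_other = 0.005496 K/W
Total R = ΔT/Q = 747/17600 = 0.04244 K/W
R_vermiculite fill = R_total − R_other = 0.03695 K/W
k = L/(R·A) = 0.07/(0.03695×28.4)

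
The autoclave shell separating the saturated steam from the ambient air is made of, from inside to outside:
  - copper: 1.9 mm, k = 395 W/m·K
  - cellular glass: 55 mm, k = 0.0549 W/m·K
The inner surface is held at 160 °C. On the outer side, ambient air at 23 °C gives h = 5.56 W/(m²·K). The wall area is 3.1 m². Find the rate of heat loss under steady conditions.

Q ≈ 359 W

Model the wall as resistances in series:
R_copper = L/(kA) = 0.0019/(395×3.1) = 1.552×10^-6 K/W
R_cellular glass = L/(kA) = 0.055/(0.0549×3.1) = 0.3232 K/W
R_outer film = 1/(h_o·A) = 1/(5.56×3.1) = 0.05802 K/W
R_total = 0.3812 K/W
Q = ΔT / R_total = 137 / 0.3812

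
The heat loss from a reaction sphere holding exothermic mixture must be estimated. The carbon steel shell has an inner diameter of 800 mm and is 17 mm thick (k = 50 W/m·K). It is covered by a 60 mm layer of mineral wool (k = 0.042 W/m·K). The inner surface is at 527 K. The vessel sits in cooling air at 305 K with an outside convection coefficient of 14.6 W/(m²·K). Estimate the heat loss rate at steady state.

For a spherical shell R = (1/r₁ − 1/r₂)/(4πk); film R = 1/(h·4πr²). In series:
R_carbon steel shell = (1/0.4 − 1/0.417)/(4π×50) = 1.622×10^-4 K/W
R_mineral wool = (1/0.417 − 1/0.477)/(4π×0.042) = 0.5715 K/W
R_outer film = 1/(h·4πr_o²) = 1/(14.6×4π×0.477²) = 0.02396 K/W
R_total = 0.5956 K/W
Q = ΔT/R_total = 222/0.5956

Q ≈ 373 W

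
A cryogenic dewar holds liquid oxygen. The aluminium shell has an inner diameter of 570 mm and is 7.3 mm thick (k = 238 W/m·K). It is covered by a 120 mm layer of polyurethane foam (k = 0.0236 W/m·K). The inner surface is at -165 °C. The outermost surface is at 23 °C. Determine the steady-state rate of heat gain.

Q ≈ 56 W

For a spherical shell R = (1/r₁ − 1/r₂)/(4πk); film R = 1/(h·4πr²). In series:
R_aluminium shell = (1/0.285 − 1/0.2923)/(4π×238) = 2.93×10^-5 K/W
R_polyurethane foam = (1/0.2923 − 1/0.4123)/(4π×0.0236) = 3.358 K/W
R_total = 3.358 K/W
Q = ΔT/R_total = 188/3.358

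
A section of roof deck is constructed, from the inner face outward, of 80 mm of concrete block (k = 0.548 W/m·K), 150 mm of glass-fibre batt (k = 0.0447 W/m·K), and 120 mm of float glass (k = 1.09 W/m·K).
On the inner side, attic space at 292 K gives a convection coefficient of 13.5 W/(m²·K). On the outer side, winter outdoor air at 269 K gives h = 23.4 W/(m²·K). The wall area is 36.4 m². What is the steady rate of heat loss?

Q ≈ 225 W

Model the wall as resistances in series:
R_inner film = 1/(h_i·A) = 1/(13.5×36.4) = 0.002035 K/W
R_concrete block = L/(kA) = 0.08/(0.548×36.4) = 0.004011 K/W
R_glass-fibre batt = L/(kA) = 0.15/(0.0447×36.4) = 0.09219 K/W
R_float glass = L/(kA) = 0.12/(1.09×36.4) = 0.003024 K/W
R_outer film = 1/(h_o·A) = 1/(23.4×36.4) = 0.001174 K/W
R_total = 0.1024 K/W
Q = ΔT / R_total = 23 / 0.1024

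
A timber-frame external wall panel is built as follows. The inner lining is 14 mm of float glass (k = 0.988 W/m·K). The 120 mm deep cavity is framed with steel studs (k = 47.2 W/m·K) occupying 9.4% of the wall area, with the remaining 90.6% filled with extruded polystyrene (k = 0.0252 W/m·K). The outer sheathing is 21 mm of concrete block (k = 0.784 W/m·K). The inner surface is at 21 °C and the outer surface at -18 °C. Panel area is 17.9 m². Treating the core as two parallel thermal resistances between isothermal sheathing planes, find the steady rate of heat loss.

Q ≈ 10300 W

Sheathing layers in series; stud and cavity paths in parallel between them.
R_inner = 0.014/(0.988×17.9) = 7.916×10^-4 K/W
R_stud  = 0.12/(47.2×0.094×17.9) = 0.001511 K/W
R_cav   = 0.12/(0.0252×0.906×17.9) = 0.2936 K/W
1/R_core = 1/R_stud + 1/R_cav → R_core = 0.001503 K/W
R_outer = 0.021/(0.784×17.9) = 0.001496 K/W
R_total = 0.003791 K/W
Q = ΔT/R_total = 39/0.003791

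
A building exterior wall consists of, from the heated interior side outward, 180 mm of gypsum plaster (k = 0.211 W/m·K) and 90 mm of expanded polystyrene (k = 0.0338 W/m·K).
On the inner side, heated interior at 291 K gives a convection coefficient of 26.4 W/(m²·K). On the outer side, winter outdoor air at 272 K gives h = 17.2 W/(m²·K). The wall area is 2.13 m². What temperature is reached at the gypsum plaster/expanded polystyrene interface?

T ≈ 286 K

Series thermal resistances:
R_inner film = 1/(h_i·A) = 1/(26.4×2.13) = 0.01778 K/W
R_gypsum plaster = L/(kA) = 0.18/(0.211×2.13) = 0.4005 K/W
R_expanded polystyrene = L/(kA) = 0.09/(0.0338×2.13) = 1.25 K/W
R_outer film = 1/(h_o·A) = 1/(17.2×2.13) = 0.0273 K/W
R_total = 1.696 K/W;  Q = ΔT/R_total = 19/1.696 = 11.2 W
T_interface = T_inner − Q·ΣR(inner→interface) = 291 − 11.2×0.4183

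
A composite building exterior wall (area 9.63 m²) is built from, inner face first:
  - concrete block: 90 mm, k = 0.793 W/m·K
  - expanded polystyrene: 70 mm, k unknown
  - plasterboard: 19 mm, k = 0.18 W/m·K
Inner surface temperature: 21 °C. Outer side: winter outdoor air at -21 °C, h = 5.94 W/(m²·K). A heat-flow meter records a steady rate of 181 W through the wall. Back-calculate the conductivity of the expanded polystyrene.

k ≈ 0.0379 W/(m·K)

Series thermal resistances:
R_concrete block = L/(kA) = 0.09/(0.793×9.63) = 0.01179 K/W
R_plasterboard = L/(kA) = 0.019/(0.18×9.63) = 0.01096 K/W
R_outer film = 1/(h_o·A) = 1/(5.94×9.63) = 0.01748 K/W
Sum of known resistances R_other = 0.04023 K/W
Total R = ΔT/Q = 42/181 = 0.232 K/W
R_expanded polystyrene = R_total − R_other = 0.1918 K/W
k = L/(R·A) = 0.07/(0.1918×9.63)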